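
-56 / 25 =-2.24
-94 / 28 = -47 / 14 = -3.36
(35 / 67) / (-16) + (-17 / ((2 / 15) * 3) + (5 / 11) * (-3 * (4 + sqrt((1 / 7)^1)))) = -565865 / 11792 - 15 * sqrt(7) / 77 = -48.50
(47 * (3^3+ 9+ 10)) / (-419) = -2162 / 419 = -5.16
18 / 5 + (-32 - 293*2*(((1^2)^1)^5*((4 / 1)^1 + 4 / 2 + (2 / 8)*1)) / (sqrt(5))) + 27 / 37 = -1465*sqrt(5) / 2 - 5119 / 185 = -1665.59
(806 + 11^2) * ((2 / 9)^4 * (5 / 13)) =8240 / 9477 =0.87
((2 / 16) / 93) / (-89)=-1 / 66216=-0.00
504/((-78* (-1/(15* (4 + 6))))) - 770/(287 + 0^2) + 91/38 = 19624963/20254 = 968.94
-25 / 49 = -0.51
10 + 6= 16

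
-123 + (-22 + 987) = 842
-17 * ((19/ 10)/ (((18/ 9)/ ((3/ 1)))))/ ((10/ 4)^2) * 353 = -2736.46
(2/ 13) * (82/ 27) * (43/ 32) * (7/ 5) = 12341/ 14040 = 0.88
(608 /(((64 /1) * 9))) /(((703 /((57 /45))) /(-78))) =-0.15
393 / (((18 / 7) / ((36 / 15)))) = 1834 / 5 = 366.80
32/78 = 16/39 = 0.41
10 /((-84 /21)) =-5 /2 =-2.50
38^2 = 1444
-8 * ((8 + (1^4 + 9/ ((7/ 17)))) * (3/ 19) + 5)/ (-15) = 10504/ 1995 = 5.27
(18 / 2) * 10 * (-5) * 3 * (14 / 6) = -3150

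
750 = 750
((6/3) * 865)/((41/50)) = 86500/41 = 2109.76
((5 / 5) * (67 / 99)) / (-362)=-67 / 35838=-0.00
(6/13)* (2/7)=12/91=0.13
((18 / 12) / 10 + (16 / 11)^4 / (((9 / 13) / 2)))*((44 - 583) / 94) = -1689227323 / 22520520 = -75.01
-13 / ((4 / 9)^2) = -1053 / 16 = -65.81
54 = 54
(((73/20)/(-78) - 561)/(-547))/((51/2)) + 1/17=2155213/21759660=0.10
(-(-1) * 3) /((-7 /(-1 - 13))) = 6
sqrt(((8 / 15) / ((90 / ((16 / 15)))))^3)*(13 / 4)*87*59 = 2847104*sqrt(5) / 759375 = 8.38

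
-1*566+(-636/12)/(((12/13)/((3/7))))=-16537/28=-590.61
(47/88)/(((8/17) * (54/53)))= 42347/38016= 1.11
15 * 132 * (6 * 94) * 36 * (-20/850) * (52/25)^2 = -4092460.86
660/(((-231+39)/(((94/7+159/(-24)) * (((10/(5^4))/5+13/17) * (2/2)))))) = -17.96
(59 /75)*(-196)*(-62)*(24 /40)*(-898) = -643837264 /125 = -5150698.11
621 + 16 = 637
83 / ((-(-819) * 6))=83 / 4914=0.02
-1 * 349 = -349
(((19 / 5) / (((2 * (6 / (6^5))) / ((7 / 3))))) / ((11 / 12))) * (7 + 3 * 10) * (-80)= -204083712 / 11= -18553064.73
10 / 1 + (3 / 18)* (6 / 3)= 31 / 3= 10.33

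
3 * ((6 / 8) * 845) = 7605 / 4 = 1901.25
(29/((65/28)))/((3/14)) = 11368/195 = 58.30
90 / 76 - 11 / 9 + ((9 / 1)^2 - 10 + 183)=253.96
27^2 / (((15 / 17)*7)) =4131 / 35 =118.03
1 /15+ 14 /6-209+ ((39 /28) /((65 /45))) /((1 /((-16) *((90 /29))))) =-258299 /1015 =-254.48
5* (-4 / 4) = -5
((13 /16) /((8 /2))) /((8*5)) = 13 /2560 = 0.01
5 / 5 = 1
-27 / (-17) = 1.59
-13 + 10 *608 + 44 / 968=133475 / 22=6067.05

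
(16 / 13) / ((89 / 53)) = 848 / 1157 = 0.73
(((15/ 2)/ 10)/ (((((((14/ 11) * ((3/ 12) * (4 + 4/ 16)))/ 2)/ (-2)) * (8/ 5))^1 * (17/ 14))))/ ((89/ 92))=-30360/ 25721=-1.18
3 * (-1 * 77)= -231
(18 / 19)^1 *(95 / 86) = 45 / 43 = 1.05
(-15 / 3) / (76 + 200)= -5 / 276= -0.02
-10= -10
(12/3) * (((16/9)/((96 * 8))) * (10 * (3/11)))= 5/198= 0.03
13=13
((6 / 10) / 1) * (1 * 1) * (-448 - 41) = -1467 / 5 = -293.40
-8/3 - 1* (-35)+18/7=733/21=34.90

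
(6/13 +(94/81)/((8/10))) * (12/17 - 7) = -430889/35802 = -12.04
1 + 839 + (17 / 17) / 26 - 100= 19241 / 26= 740.04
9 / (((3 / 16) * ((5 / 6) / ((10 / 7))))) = 576 / 7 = 82.29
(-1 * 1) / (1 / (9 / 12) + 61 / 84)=-0.49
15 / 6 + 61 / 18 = 5.89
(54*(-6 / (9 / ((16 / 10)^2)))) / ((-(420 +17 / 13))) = 29952 / 136925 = 0.22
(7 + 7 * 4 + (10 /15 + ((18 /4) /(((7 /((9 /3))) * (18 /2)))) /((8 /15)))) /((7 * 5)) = 12119 /11760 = 1.03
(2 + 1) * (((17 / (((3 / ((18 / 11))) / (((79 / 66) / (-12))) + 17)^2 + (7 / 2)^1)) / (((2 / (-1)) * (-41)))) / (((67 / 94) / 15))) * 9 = 1346370930 / 61760801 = 21.80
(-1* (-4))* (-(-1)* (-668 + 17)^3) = -1103577804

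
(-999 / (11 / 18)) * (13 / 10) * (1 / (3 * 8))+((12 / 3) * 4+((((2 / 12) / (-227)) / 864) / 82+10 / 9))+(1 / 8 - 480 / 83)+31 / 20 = -75.54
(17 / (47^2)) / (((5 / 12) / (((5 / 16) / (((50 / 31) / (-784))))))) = -154938 / 55225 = -2.81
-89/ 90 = -0.99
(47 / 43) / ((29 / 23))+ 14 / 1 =18539 / 1247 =14.87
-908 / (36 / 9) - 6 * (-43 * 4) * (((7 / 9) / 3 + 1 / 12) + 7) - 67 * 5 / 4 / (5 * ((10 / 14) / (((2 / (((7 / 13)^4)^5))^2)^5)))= -948915932994200769465350269398294454263541473510129714970426990807356988652328159018295243107621475533509713908801111131830246821642375451086028441328998845418962802983049340439530900373469131644063784606657600118599834022862543 / 67254674729878010410835783218822373527409069251094359242536614825940094219155971618549602524417340323312562310194940591118977587923680229066683420290041677722669360771435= -14109293321325709374388590000000000000000000000000000000000.00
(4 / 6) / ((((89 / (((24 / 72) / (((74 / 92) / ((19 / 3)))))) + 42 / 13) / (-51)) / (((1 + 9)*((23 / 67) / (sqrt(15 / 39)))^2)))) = -5313280232 / 1894308621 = -2.80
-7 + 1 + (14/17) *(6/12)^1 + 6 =7/17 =0.41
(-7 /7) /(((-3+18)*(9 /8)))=-8 /135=-0.06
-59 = -59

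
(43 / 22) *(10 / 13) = 215 / 143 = 1.50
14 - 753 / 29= -347 / 29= -11.97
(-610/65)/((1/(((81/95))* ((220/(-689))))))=434808/170183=2.55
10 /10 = 1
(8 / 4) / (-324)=-0.01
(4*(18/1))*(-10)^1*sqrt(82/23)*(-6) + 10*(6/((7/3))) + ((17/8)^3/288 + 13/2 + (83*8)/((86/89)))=31930495133/44384256 + 4320*sqrt(1886)/23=8876.34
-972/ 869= -1.12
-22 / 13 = -1.69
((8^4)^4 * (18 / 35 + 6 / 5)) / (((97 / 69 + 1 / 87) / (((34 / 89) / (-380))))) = -14362401424149577728 / 41962165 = -342270267135.87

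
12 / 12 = 1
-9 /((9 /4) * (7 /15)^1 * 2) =-30 /7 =-4.29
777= 777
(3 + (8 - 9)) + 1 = 3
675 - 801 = -126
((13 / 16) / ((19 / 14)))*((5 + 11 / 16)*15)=124215 / 2432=51.08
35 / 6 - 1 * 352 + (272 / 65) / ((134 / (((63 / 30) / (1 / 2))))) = -45209539 / 130650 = -346.04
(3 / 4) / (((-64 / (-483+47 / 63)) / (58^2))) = 12775631 / 672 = 19011.36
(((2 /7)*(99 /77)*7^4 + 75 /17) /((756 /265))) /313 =0.99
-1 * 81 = -81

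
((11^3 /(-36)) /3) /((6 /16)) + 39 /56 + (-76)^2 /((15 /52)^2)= 7867977391 /113400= 69382.52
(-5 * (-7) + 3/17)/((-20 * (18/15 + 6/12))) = -299/289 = -1.03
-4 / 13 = -0.31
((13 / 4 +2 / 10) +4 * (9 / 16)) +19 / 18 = 304 / 45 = 6.76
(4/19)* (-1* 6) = -24/19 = -1.26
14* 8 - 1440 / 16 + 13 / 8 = 189 / 8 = 23.62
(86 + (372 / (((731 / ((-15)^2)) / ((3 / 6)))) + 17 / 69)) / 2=7237831 / 100878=71.75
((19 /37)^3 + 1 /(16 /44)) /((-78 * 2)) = -194873 /10535824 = -0.02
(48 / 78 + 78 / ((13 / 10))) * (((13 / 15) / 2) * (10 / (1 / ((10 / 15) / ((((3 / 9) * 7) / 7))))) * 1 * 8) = 4202.67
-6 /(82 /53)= -3.88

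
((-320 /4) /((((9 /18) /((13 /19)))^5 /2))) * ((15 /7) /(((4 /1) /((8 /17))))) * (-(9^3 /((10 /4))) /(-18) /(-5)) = 184779159552 /294655781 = 627.10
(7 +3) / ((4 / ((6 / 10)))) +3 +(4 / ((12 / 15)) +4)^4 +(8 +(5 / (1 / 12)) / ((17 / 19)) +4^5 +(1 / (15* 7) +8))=27391069 / 3570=7672.57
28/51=0.55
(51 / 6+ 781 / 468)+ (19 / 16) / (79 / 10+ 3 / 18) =2336701 / 226512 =10.32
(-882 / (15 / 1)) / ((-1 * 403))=294 / 2015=0.15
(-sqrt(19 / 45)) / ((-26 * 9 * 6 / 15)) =sqrt(95) / 1404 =0.01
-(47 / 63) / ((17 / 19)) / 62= -893 / 66402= -0.01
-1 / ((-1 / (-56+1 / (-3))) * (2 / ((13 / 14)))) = -2197 / 84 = -26.15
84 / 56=3 / 2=1.50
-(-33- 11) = 44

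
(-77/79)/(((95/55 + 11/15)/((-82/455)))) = 14883/208481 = 0.07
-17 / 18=-0.94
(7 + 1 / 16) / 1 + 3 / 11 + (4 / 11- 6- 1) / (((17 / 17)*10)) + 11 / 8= 7081 / 880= 8.05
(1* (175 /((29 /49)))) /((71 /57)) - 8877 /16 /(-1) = 26098143 /32944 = 792.20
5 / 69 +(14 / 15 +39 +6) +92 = 47612 / 345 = 138.01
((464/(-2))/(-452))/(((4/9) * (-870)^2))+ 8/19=5243219/12452600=0.42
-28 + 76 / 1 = 48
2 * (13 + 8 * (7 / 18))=290 / 9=32.22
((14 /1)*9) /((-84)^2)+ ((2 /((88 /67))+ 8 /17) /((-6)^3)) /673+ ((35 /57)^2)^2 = 47613407786573 /297580255134624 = 0.16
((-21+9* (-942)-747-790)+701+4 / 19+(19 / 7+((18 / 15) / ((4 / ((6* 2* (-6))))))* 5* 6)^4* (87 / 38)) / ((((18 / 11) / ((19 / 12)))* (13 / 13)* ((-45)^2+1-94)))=398393541962204855 / 2003932224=198805896.32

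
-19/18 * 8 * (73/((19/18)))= -584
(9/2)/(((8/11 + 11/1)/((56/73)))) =924/3139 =0.29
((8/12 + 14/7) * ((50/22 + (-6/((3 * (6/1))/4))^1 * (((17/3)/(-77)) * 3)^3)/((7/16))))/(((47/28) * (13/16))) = 25660432384/2510474967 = 10.22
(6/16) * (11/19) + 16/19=161/152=1.06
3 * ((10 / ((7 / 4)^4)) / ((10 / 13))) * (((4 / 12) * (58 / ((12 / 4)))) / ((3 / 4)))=772096 / 21609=35.73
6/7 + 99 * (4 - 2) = 198.86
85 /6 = 14.17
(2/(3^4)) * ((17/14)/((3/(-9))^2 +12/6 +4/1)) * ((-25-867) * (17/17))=-15164/3465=-4.38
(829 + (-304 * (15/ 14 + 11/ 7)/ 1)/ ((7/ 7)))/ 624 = 179/ 4368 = 0.04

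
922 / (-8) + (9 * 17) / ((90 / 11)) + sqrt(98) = -1931 / 20 + 7 * sqrt(2) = -86.65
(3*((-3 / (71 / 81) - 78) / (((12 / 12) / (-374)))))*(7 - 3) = 25945128 / 71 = 365424.34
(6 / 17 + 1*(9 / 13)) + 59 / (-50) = -1489 / 11050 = -0.13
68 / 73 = 0.93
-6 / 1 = -6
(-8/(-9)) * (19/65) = 152/585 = 0.26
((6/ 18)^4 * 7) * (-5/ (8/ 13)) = -455/ 648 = -0.70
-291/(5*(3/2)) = -194/5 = -38.80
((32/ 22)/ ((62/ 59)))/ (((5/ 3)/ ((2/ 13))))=2832/ 22165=0.13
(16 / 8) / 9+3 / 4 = 35 / 36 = 0.97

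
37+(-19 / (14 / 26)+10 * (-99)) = -6918 / 7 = -988.29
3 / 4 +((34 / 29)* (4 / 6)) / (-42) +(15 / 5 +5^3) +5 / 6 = 129.56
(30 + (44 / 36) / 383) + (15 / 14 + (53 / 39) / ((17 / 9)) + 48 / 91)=344709905 / 10665018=32.32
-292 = -292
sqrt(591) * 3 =3 * sqrt(591) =72.93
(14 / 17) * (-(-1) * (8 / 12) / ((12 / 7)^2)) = 343 / 1836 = 0.19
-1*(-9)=9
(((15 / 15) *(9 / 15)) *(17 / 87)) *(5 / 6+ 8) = 901 / 870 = 1.04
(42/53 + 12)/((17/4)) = 2712/901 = 3.01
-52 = -52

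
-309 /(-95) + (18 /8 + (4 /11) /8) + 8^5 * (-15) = -2054530409 /4180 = -491514.45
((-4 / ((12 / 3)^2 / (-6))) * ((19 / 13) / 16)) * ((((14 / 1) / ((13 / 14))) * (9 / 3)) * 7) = 58653 / 1352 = 43.38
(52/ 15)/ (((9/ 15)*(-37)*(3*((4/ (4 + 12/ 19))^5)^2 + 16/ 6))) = -1381115985154048/ 29710146630327711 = -0.05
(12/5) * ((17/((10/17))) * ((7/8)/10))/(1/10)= 6069/100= 60.69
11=11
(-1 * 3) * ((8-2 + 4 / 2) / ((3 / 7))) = -56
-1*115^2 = -13225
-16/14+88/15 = 496/105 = 4.72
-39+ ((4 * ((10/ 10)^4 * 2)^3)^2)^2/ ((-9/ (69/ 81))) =-24126725/ 243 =-99286.93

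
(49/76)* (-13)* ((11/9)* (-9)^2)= -63063/76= -829.78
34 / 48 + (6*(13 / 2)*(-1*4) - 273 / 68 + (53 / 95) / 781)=-4822430791 / 30271560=-159.31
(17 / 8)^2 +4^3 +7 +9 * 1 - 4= 5153 / 64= 80.52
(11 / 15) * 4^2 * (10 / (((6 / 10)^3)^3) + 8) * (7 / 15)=24256495648 / 4428675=5477.15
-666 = -666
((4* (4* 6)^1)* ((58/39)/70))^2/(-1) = -861184/207025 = -4.16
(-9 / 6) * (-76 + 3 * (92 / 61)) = 6540 / 61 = 107.21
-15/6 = -5/2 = -2.50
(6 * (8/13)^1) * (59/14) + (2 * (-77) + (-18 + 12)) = -13144/91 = -144.44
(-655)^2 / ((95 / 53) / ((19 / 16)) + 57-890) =-22738325 / 44069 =-515.97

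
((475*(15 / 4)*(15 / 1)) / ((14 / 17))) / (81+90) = 10625 / 56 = 189.73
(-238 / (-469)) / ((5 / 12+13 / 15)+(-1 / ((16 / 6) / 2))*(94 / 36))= -0.75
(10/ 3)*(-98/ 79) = -980/ 237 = -4.14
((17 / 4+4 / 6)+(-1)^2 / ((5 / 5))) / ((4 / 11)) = 781 / 48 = 16.27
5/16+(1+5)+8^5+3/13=6817105/208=32774.54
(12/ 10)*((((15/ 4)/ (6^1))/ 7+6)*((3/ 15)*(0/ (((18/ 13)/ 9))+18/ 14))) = 9207/ 4900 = 1.88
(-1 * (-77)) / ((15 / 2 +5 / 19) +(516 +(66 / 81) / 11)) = 79002 / 537457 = 0.15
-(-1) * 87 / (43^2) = 87 / 1849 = 0.05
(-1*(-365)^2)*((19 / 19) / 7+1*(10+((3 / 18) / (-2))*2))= -55821275 / 42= -1329077.98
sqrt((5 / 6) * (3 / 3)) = sqrt(30) / 6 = 0.91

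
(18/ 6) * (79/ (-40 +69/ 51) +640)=419137/ 219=1913.87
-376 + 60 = -316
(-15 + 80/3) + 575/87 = 530/29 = 18.28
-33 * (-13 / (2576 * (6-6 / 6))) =429 / 12880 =0.03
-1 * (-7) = 7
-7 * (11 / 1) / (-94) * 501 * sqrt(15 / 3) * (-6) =-115731 * sqrt(5) / 47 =-5506.01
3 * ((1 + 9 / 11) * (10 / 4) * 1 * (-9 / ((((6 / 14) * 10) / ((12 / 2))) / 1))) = -1890 / 11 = -171.82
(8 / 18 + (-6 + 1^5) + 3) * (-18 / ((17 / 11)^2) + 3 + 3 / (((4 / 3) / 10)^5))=-1536117737 / 13872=-110735.13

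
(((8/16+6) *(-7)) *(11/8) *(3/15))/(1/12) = -3003/20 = -150.15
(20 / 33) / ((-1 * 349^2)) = -20 / 4019433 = -0.00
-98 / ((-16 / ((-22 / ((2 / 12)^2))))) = -4851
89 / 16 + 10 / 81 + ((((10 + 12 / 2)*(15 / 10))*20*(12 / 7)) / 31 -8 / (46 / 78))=120728375 / 6468336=18.66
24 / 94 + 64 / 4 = 764 / 47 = 16.26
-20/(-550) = 2/55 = 0.04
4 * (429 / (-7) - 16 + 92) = 412 / 7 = 58.86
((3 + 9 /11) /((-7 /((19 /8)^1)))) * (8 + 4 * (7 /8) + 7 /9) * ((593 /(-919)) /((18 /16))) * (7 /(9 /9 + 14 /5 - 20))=-87150245 /22108383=-3.94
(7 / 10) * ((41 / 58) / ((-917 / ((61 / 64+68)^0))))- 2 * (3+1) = -607881 / 75980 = -8.00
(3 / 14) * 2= 3 / 7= 0.43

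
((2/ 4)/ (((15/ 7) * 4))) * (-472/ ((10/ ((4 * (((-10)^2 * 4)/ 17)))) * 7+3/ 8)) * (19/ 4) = -62776/ 537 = -116.90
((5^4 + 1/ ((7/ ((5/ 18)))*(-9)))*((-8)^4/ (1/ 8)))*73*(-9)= -847681699840/ 63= -13455265076.83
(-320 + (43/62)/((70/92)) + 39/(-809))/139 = -280127014/122009335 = -2.30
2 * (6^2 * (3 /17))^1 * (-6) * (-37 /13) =47952 /221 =216.98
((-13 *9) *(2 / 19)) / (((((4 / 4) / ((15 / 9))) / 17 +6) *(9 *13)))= -170 / 9747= -0.02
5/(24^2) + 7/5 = 4057/2880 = 1.41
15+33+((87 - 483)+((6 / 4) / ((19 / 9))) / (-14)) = -348.05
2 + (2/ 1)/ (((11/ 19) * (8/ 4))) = 41/ 11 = 3.73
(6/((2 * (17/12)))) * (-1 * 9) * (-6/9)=216/17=12.71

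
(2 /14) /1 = 1 /7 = 0.14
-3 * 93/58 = -279/58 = -4.81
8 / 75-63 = -4717 / 75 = -62.89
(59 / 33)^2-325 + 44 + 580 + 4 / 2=331270 / 1089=304.20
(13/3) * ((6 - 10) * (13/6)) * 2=-676/9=-75.11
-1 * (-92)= 92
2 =2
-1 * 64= -64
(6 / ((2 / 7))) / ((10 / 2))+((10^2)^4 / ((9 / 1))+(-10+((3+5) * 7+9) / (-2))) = 999996553 / 90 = 11111072.81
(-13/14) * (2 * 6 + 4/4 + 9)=-143/7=-20.43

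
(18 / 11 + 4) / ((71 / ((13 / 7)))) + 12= 66410 / 5467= 12.15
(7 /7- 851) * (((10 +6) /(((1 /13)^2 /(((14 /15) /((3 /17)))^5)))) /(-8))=8775672403062656 /7381125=1188934261.79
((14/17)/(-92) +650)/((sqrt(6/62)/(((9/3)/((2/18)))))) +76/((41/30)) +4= 2444/41 +4574637 * sqrt(93)/782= 56474.19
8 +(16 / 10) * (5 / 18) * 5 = 92 / 9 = 10.22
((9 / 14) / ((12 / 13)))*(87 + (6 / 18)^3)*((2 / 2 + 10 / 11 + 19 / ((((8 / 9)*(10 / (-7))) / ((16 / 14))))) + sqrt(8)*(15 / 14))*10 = -8508175 / 924 + 381875*sqrt(2) / 294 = -7371.07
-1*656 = -656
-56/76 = -14/19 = -0.74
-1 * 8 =-8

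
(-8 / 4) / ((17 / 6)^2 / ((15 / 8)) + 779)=-270 / 105743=-0.00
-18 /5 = -3.60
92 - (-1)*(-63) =29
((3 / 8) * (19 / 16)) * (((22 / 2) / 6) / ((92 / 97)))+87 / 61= 3285677 / 1436672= 2.29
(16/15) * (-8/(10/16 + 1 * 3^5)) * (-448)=458752/29235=15.69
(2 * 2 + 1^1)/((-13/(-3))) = 15/13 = 1.15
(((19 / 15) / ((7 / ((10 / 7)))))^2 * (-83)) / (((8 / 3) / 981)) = -9797901 / 4802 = -2040.38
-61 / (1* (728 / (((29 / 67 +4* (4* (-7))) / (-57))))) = -35075 / 213864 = -0.16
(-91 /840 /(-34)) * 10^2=65 /204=0.32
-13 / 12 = -1.08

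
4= 4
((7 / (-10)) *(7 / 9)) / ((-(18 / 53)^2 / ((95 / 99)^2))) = 248442005 / 57159432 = 4.35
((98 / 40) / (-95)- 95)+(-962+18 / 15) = -2006069 / 1900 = -1055.83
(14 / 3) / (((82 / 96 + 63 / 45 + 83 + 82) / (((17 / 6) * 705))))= 2237200 / 40141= 55.73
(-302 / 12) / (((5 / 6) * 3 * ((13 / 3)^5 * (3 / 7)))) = -28539 / 1856465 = -0.02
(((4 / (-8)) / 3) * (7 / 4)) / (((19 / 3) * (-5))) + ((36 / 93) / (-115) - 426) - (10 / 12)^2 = -2080926167 / 4876920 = -426.69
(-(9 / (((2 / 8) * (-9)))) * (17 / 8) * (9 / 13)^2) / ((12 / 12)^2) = 1377 / 338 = 4.07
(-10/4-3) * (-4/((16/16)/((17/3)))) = 374/3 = 124.67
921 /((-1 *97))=-921 /97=-9.49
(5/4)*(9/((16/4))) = 45/16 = 2.81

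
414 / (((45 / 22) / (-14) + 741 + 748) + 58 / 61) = 7778232 / 27990451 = 0.28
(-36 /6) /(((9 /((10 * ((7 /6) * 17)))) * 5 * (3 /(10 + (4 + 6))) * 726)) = -2380 /9801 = -0.24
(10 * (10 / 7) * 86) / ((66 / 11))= 4300 / 21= 204.76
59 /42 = 1.40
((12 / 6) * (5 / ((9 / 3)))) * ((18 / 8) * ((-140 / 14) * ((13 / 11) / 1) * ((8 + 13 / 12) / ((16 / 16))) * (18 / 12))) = -1207.67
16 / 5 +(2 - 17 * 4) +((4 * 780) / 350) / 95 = -208498 / 3325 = -62.71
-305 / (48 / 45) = -4575 / 16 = -285.94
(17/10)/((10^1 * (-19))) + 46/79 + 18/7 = 3304199/1050700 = 3.14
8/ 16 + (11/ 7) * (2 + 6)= 183/ 14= 13.07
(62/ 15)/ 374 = 31/ 2805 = 0.01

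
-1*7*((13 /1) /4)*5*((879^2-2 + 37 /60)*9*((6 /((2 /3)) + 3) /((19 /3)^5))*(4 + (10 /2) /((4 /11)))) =-655053463194039 /39617584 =-16534412.17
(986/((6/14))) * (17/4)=58667/6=9777.83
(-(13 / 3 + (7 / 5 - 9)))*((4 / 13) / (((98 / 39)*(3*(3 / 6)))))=4 / 15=0.27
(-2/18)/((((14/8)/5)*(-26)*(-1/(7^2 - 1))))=-160/273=-0.59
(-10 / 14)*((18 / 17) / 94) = -45 / 5593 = -0.01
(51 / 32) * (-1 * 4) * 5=-255 / 8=-31.88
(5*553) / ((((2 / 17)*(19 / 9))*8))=423045 / 304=1391.60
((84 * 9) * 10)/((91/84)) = 90720/13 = 6978.46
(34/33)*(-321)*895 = -3256010/11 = -296000.91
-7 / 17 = -0.41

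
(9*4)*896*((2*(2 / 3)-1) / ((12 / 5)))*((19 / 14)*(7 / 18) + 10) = 424480 / 9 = 47164.44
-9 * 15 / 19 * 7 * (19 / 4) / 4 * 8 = -945 / 2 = -472.50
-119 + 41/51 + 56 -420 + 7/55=-1352203/2805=-482.07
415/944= 0.44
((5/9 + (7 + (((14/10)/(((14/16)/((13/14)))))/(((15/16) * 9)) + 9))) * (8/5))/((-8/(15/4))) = -79057/6300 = -12.55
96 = 96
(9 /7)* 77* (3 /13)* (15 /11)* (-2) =-810 /13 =-62.31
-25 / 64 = -0.39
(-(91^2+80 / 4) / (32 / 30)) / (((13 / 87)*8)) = -10832805 / 1664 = -6510.10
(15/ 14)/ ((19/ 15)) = 225/ 266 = 0.85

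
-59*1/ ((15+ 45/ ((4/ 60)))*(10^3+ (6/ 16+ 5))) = -236/ 2774835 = -0.00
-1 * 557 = -557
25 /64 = 0.39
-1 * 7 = -7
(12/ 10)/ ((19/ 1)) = 6/ 95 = 0.06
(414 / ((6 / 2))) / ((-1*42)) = -23 / 7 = -3.29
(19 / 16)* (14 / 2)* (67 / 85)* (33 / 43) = 294063 / 58480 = 5.03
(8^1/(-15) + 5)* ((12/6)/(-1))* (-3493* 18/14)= 200598/5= 40119.60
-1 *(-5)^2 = -25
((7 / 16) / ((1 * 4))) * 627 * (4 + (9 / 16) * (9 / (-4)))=768075 / 4096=187.52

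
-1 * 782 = -782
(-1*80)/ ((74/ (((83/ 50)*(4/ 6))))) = -664/ 555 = -1.20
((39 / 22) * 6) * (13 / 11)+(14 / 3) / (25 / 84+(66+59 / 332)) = 354434321 / 28039693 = 12.64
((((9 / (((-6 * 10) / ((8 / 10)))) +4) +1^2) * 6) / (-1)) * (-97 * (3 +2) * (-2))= -142008 / 5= -28401.60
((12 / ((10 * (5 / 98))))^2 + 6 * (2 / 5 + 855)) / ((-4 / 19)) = -33758193 / 1250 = -27006.55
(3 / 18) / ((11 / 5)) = 5 / 66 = 0.08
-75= -75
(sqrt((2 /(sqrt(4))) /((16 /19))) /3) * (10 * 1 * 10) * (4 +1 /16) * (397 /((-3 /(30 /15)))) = -645125 * sqrt(19) /72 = -39056.04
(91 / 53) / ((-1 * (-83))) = 91 / 4399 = 0.02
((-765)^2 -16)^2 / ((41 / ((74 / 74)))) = 342469573681 / 41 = 8352916431.24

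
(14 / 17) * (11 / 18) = 77 / 153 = 0.50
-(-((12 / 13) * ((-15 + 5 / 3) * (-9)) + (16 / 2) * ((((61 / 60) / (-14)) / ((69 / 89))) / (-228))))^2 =-5658446695578546529 / 461140406672400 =-12270.55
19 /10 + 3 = 49 /10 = 4.90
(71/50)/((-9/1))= -71/450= -0.16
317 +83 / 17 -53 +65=5676 / 17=333.88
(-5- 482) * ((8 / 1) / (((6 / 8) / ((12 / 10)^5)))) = -40393728 / 3125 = -12925.99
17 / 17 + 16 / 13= 2.23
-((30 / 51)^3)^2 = -1000000 / 24137569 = -0.04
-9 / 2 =-4.50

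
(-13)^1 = -13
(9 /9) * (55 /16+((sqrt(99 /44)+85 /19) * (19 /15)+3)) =3361 /240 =14.00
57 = 57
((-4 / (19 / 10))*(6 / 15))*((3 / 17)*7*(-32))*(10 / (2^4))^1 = 6720 / 323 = 20.80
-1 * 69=-69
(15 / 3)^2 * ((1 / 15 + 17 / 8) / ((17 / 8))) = 1315 / 51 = 25.78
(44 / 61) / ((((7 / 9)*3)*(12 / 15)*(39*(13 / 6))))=330 / 72163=0.00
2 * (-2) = -4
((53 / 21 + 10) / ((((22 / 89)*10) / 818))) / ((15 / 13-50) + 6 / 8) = -248910038 / 2888655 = -86.17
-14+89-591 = -516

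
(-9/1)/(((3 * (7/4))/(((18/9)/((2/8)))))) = -96/7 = -13.71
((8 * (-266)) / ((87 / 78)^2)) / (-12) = 359632 / 2523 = 142.54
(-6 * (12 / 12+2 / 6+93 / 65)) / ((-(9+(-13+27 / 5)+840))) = 154 / 7813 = 0.02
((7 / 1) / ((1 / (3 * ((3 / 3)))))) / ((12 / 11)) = 77 / 4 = 19.25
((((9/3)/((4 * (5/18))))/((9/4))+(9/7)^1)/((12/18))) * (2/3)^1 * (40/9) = 232/21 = 11.05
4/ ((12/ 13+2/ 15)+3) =780/ 791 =0.99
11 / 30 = 0.37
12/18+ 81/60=121/60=2.02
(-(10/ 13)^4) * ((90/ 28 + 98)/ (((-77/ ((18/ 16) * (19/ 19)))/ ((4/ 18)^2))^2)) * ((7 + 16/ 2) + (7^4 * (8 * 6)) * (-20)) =34894306250/ 820638819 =42.52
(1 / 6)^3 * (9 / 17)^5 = 2187 / 11358856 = 0.00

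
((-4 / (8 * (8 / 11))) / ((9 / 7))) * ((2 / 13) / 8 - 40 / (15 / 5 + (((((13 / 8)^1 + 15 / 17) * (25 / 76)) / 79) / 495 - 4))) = -1177565036417 / 55027372608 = -21.40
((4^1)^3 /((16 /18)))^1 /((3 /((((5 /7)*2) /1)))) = 240 /7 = 34.29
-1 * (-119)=119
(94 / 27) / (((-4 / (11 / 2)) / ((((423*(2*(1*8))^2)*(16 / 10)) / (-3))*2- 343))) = 299472767 / 540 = 554579.20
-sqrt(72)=-6*sqrt(2)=-8.49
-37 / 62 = -0.60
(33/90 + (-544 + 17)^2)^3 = 578401186987998670841/27000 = 21422266184740691.51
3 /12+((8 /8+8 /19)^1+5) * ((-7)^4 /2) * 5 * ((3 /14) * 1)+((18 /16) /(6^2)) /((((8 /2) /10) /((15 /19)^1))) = 8259.39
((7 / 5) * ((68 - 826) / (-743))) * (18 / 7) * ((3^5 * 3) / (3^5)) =40932 / 3715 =11.02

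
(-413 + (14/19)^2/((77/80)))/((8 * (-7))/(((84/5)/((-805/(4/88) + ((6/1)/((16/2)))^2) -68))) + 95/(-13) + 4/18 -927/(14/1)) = -10730754216/1539870309725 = -0.01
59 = 59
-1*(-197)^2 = -38809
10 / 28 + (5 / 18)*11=215 / 63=3.41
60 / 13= 4.62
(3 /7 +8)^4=12117361 /2401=5046.80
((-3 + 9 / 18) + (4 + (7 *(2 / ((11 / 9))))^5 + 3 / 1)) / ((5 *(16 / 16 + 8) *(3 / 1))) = 7057487579 / 4831530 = 1460.71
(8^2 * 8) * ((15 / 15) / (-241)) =-512 / 241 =-2.12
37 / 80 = 0.46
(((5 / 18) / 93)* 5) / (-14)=-25 / 23436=-0.00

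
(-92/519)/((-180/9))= 23/2595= 0.01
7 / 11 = 0.64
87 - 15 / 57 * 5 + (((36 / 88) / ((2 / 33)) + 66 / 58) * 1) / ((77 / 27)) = 15010691 / 169708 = 88.45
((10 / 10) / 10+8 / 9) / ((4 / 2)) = 89 / 180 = 0.49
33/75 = 11/25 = 0.44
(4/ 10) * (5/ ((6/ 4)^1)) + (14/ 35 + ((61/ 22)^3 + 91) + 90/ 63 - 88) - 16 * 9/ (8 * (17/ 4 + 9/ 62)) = 2849633393/ 121866360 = 23.38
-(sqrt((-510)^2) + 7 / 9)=-4597 / 9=-510.78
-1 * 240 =-240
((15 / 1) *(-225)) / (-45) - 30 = 45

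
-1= -1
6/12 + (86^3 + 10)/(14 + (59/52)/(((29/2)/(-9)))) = 959197553/20050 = 47840.28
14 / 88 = 7 / 44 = 0.16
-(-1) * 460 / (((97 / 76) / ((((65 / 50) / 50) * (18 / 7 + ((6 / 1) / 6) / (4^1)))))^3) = 170883436690031 / 1956542743750000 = 0.09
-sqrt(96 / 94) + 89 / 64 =89 / 64-4 * sqrt(141) / 47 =0.38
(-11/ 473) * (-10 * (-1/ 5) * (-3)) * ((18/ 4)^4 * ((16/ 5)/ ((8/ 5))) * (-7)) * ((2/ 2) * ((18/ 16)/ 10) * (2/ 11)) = -1240029/ 75680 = -16.39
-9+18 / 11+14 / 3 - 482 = -15995 / 33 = -484.70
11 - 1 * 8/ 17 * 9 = 6.76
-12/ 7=-1.71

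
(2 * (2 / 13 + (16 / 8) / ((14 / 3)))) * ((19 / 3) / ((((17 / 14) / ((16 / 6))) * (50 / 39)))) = 16112 / 1275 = 12.64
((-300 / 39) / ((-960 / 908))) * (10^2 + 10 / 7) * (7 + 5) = 805850 / 91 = 8855.49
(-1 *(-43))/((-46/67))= -2881/46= -62.63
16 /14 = 1.14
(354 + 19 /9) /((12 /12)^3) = 3205 /9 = 356.11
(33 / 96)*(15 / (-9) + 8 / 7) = -121 / 672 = -0.18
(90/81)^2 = 1.23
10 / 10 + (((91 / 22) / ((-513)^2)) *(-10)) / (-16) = 46318199 / 46317744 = 1.00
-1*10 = -10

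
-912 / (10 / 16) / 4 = -1824 / 5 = -364.80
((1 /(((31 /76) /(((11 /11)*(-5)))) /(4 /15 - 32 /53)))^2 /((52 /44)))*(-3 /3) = -14.45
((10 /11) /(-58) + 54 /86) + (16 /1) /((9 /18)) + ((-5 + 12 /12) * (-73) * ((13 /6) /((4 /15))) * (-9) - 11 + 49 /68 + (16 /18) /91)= -16294686658475 /763927164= -21330.16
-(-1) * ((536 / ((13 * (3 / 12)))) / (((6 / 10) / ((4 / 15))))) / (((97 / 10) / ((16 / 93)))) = 1372160 / 1055457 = 1.30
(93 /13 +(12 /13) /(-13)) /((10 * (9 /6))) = 0.47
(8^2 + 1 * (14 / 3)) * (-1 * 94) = -19364 / 3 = -6454.67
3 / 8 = 0.38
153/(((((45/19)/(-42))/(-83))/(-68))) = -76566504/5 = -15313300.80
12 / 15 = 4 / 5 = 0.80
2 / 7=0.29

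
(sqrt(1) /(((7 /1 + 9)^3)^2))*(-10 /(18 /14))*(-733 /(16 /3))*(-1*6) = -25655 /67108864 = -0.00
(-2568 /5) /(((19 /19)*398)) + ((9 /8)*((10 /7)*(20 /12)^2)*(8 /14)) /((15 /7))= -2089 /20895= -0.10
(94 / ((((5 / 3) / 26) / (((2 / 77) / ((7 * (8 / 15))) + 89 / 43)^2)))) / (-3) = -22648191078851 / 10743466580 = -2108.09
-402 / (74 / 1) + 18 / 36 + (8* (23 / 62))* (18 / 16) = -1.59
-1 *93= -93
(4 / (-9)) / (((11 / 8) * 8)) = -4 / 99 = -0.04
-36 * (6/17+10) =-6336/17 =-372.71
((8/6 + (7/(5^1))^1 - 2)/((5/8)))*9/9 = 88/75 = 1.17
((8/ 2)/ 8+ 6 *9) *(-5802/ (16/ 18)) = -2845881/ 8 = -355735.12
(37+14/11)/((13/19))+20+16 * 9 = 31451/143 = 219.94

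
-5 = -5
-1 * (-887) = 887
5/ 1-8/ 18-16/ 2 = -31/ 9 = -3.44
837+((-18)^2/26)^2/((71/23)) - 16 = 10454791/11999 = 871.31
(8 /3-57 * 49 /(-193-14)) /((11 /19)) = 21185 /759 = 27.91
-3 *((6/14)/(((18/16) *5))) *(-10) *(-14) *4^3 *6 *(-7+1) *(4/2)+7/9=1327111/9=147456.78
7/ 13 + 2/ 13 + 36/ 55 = 963/ 715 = 1.35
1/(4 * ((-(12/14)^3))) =-343/864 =-0.40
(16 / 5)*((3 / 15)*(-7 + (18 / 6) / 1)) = -64 / 25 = -2.56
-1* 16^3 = -4096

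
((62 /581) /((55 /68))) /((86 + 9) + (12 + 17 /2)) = 8432 /7381605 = 0.00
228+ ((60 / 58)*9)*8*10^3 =2166612 / 29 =74710.76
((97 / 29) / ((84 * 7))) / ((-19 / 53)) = -5141 / 323988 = -0.02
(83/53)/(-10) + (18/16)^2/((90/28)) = 2011/8480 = 0.24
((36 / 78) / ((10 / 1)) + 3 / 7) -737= -335119 / 455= -736.53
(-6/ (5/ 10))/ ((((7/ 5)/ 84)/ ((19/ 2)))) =-6840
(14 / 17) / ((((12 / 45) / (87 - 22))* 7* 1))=975 / 34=28.68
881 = 881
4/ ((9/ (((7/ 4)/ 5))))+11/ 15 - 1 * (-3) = 35/ 9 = 3.89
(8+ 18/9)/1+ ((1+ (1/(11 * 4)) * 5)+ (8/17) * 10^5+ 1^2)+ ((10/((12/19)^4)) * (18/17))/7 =35497901143/753984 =47080.44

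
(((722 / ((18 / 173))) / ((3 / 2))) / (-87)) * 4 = -499624 / 2349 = -212.70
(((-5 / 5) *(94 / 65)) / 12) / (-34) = 47 / 13260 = 0.00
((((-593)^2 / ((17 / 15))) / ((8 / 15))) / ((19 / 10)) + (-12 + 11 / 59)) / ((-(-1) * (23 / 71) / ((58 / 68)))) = 48056652011209 / 59610296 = 806180.40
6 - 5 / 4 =19 / 4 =4.75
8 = 8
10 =10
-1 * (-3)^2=-9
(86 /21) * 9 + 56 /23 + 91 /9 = 71585 /1449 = 49.40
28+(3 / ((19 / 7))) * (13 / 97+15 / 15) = 53914 / 1843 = 29.25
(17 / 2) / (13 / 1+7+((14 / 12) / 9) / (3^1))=81 / 191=0.42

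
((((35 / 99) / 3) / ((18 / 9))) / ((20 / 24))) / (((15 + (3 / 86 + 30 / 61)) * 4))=18361 / 16127694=0.00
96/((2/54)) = 2592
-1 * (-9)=9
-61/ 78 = -0.78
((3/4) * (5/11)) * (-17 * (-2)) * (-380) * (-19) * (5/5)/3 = 306850/11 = 27895.45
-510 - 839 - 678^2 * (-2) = 918019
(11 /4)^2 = 121 /16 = 7.56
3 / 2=1.50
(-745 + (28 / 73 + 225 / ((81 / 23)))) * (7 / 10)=-1565333 / 3285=-476.51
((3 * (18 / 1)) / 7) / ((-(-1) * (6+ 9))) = 18 / 35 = 0.51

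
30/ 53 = 0.57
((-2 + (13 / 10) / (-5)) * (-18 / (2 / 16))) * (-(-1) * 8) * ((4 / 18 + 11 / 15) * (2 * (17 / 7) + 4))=19280512 / 875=22034.87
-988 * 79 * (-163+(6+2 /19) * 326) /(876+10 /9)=-641815434 /3947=-162608.42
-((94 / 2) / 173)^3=-103823 / 5177717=-0.02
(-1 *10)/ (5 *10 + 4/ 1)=-5/ 27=-0.19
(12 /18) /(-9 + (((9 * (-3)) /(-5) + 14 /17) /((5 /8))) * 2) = 850 /13917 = 0.06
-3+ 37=34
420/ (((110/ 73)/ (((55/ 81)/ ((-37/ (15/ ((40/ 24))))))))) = -5110/ 111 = -46.04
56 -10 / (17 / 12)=832 / 17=48.94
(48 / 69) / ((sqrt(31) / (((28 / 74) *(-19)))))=-4256 *sqrt(31) / 26381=-0.90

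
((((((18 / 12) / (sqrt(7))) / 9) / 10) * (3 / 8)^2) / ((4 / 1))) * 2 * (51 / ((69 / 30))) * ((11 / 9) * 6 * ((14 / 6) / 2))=187 * sqrt(7) / 5888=0.08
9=9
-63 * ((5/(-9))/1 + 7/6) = -77/2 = -38.50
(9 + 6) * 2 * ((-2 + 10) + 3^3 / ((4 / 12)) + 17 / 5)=2772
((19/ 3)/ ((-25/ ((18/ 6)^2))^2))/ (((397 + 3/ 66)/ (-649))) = -7324614/ 5459375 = -1.34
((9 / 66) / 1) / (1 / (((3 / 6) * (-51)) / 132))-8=-15539 / 1936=-8.03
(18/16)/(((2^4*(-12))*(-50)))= 3/25600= 0.00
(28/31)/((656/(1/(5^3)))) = 7/635500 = 0.00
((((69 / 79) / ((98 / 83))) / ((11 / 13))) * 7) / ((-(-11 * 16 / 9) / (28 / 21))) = 223353 / 535304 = 0.42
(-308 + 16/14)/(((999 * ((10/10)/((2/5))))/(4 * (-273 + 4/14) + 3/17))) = 134.01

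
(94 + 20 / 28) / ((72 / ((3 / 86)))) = 221 / 4816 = 0.05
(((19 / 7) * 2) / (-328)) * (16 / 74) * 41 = -38 / 259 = -0.15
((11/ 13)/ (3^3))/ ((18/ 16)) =88/ 3159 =0.03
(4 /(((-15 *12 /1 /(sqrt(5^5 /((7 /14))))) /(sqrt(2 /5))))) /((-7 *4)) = 5 /126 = 0.04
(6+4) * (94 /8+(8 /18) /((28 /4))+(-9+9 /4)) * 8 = 25520 /63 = 405.08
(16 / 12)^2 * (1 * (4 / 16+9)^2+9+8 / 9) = 13745 / 81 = 169.69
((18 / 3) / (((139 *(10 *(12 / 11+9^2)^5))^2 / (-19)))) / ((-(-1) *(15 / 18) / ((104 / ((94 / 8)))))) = -205009404046304 / 4546450480418656411568671835341225875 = -0.00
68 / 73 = 0.93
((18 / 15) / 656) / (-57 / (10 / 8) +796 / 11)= 33 / 482816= 0.00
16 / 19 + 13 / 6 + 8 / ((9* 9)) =9565 / 3078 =3.11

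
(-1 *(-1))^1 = 1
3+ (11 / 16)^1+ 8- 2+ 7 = 267 / 16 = 16.69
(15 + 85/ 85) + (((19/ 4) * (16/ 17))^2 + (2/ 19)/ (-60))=5927711/ 164730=35.98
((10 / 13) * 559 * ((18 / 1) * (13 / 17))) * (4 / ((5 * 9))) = 8944 / 17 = 526.12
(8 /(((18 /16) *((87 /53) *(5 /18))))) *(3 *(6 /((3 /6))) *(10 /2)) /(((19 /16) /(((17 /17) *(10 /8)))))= 1628160 /551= 2954.92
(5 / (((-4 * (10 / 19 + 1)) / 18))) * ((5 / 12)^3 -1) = 152285 / 11136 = 13.68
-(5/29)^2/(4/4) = -25/841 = -0.03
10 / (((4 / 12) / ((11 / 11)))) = 30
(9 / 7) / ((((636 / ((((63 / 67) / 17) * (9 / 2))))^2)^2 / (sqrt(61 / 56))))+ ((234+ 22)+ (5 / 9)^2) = 234365481 * sqrt(854) / 217579670142128074276864+ 20761 / 81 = 256.31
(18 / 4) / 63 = 1 / 14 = 0.07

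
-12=-12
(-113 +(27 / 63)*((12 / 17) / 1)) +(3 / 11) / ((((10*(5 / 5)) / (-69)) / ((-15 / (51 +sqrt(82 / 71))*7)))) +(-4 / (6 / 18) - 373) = -238641180555 / 483254002 - 4347*sqrt(5822) / 4060958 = -493.90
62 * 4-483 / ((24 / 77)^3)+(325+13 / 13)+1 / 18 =-23618855 / 1536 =-15376.86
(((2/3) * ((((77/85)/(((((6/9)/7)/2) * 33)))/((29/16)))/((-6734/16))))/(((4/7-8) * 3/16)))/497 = 7168/9849319155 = 0.00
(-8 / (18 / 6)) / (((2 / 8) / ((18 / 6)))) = -32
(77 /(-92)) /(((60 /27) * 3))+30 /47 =44343 /86480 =0.51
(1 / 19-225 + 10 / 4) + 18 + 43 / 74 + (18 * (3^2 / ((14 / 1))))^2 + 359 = 289.03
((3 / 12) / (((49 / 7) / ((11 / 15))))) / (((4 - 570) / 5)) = -11 / 47544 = -0.00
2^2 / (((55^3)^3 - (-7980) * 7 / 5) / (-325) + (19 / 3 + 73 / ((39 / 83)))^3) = -219700 / 778306720508117243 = -0.00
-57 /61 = -0.93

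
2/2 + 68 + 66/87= 2023/29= 69.76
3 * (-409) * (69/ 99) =-9407/ 11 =-855.18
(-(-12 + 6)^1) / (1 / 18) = 108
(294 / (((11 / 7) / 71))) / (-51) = -48706 / 187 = -260.46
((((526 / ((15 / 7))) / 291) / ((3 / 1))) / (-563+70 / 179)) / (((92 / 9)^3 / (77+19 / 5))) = -299550951 / 7923620046200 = -0.00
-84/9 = -28/3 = -9.33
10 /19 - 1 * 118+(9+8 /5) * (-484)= -5247.87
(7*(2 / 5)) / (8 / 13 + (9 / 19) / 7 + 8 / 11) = 266266 / 134115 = 1.99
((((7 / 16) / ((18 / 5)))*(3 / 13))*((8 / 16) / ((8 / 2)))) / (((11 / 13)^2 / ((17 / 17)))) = 455 / 92928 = 0.00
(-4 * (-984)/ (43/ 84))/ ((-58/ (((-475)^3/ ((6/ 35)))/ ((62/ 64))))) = 3307135440000000/ 38657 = 85550752515.72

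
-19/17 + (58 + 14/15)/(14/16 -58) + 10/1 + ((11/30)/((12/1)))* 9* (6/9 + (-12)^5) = -68420.77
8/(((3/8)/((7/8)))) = 56/3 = 18.67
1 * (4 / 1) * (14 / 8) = 7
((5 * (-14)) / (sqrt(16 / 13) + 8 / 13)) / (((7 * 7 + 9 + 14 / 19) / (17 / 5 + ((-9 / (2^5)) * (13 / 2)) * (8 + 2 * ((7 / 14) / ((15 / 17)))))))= -7356895 / 642816 + 7356895 * sqrt(13) / 1285632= 9.19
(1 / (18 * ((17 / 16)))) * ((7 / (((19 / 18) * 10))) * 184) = 10304 / 1615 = 6.38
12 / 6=2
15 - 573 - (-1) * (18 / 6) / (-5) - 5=-2818 / 5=-563.60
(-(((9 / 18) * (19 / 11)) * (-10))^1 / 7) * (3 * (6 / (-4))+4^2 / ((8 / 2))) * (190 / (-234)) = 9025 / 18018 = 0.50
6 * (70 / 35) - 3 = 9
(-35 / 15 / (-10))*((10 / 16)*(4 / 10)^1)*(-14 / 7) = -7 / 60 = -0.12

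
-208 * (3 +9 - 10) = -416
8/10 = 4/5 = 0.80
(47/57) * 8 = 376/57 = 6.60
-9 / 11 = -0.82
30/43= 0.70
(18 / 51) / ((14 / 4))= 12 / 119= 0.10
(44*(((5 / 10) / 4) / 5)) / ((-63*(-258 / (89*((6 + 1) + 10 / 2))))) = 979 / 13545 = 0.07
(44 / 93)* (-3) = -44 / 31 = -1.42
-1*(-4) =4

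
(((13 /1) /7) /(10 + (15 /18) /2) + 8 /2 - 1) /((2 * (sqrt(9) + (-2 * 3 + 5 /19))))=-52839 /91000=-0.58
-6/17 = -0.35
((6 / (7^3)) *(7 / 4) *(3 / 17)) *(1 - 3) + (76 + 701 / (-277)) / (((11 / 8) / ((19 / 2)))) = 1288353685 / 2538151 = 507.60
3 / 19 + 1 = 22 / 19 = 1.16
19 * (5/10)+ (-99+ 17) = -145/2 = -72.50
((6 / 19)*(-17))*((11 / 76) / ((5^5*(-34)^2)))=-33 / 153425000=-0.00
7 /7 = 1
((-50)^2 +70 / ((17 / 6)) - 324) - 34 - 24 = 36426 / 17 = 2142.71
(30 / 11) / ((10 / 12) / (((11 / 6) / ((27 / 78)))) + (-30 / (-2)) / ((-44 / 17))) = -104 / 215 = -0.48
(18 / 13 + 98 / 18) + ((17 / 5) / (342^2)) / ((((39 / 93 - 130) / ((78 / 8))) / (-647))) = 21395068837 / 3132295920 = 6.83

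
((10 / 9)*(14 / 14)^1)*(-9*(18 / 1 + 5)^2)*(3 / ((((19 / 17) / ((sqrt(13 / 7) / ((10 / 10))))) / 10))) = -2697900*sqrt(91) / 133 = -193506.21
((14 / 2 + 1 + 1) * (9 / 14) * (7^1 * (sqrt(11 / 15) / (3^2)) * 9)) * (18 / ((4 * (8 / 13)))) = 3159 * sqrt(165) / 160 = 253.61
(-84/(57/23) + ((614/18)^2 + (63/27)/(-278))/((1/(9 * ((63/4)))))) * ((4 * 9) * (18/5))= 21371126.25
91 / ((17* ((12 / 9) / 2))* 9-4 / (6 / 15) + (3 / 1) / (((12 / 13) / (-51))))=-364 / 295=-1.23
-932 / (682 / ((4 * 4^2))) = -29824 / 341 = -87.46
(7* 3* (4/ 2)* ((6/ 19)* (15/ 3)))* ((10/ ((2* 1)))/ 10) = 630/ 19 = 33.16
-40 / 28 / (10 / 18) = -18 / 7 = -2.57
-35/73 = -0.48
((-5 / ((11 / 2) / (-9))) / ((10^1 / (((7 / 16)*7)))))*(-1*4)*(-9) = 3969 / 44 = 90.20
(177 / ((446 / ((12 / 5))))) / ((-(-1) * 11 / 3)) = 3186 / 12265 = 0.26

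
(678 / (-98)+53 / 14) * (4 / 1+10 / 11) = -8289 / 539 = -15.38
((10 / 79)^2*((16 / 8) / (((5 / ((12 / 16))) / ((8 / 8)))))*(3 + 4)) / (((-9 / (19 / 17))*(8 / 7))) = -4655 / 1273164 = -0.00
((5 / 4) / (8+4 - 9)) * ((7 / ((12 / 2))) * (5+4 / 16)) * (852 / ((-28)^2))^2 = 75615 / 25088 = 3.01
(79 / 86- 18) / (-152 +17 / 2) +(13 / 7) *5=116064 / 12341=9.40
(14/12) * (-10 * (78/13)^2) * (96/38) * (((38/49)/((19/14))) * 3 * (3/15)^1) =-6912/19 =-363.79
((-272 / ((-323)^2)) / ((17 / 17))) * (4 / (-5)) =64 / 30685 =0.00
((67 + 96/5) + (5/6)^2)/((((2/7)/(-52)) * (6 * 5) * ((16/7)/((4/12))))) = -76.88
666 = 666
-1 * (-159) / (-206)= -159 / 206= -0.77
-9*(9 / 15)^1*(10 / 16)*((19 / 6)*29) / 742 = -4959 / 11872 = -0.42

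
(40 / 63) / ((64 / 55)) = 275 / 504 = 0.55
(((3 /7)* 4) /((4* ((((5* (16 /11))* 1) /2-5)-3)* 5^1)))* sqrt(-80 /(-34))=-11* sqrt(170) /4760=-0.03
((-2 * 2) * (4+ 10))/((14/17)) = -68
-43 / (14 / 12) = -258 / 7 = -36.86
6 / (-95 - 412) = -2 / 169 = -0.01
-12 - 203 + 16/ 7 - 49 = -1832/ 7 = -261.71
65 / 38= 1.71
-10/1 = -10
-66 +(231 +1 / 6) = 991 / 6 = 165.17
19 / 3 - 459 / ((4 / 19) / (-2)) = 26201 / 6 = 4366.83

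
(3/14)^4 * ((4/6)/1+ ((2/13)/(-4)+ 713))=1502901/998816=1.50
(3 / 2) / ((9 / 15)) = 5 / 2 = 2.50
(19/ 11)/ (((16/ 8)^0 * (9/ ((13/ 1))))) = 247/ 99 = 2.49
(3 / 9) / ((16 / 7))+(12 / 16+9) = 475 / 48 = 9.90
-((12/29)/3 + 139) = -4035/29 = -139.14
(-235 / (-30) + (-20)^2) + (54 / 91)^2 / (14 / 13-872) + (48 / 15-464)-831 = -10625452147 / 12020190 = -883.97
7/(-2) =-7/2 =-3.50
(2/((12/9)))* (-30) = -45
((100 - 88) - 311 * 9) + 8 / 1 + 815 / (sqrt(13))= -2779 + 815 * sqrt(13) / 13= -2552.96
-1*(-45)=45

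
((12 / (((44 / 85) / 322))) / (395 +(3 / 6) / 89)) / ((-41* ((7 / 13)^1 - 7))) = 98345 / 1378707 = 0.07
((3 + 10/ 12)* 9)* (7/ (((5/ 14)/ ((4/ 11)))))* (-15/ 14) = -2898/ 11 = -263.45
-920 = -920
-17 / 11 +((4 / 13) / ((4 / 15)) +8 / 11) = 48 / 143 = 0.34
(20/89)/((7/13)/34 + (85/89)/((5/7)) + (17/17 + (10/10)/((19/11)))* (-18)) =-167960/20231321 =-0.01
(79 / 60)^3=2.28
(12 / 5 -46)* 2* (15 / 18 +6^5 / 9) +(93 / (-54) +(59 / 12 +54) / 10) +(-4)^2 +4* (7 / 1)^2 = -27071027 / 360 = -75197.30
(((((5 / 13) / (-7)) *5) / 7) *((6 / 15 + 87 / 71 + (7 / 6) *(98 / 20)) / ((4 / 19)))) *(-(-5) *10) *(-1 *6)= 74282875 / 180908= 410.61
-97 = -97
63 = 63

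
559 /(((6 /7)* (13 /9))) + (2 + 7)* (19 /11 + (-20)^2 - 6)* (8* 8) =5024589 /22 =228390.41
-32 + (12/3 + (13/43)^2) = -51603/1849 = -27.91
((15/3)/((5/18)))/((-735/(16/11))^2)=512/7263025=0.00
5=5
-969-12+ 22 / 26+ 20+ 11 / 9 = -112195 / 117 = -958.93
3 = 3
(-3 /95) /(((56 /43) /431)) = -10.45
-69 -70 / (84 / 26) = -272 / 3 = -90.67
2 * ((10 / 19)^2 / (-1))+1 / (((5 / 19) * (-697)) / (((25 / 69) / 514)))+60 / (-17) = -36439930655 / 8923848522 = -4.08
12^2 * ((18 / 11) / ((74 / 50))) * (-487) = -31557600 / 407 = -77537.10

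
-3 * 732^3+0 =-1176669504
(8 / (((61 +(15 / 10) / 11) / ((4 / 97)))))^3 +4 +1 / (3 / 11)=51075179397517367 / 6661979784883875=7.67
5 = 5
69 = 69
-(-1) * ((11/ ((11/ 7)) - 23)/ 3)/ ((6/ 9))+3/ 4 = -29/ 4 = -7.25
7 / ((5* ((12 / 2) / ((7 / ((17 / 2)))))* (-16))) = -49 / 4080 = -0.01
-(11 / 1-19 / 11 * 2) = -83 / 11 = -7.55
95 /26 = 3.65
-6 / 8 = -0.75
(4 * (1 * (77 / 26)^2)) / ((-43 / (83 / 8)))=-492107 / 58136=-8.46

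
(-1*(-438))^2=191844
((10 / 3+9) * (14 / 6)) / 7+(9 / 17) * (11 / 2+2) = 2473 / 306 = 8.08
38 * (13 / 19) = 26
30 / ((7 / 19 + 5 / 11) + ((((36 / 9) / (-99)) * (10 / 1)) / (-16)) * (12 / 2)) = 18810 / 611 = 30.79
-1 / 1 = -1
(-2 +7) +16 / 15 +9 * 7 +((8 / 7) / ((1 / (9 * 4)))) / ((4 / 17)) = 25612 / 105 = 243.92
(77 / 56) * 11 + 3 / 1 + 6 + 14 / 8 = 207 / 8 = 25.88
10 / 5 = 2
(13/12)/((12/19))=247/144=1.72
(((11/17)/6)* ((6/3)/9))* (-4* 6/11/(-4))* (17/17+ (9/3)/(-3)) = 0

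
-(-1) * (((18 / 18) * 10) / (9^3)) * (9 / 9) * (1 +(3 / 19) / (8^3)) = 0.01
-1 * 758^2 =-574564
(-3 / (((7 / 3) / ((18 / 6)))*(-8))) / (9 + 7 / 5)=135 / 2912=0.05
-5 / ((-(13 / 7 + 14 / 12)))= 210 / 127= 1.65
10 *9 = 90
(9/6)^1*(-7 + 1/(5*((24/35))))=-161/16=-10.06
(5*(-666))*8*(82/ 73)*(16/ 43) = -11134.65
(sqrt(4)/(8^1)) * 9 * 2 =9/2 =4.50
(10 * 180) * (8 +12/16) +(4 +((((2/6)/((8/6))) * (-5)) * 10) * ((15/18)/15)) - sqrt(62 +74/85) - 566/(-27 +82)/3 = 31184753/1980 - 4 * sqrt(28390)/85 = 15741.95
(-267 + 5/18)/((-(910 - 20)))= 4801/16020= 0.30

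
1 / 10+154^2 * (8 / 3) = 1897283 / 30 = 63242.77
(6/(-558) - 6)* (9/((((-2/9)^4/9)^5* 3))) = -401304975119745597122569191/32505856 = -12345620897346791824.91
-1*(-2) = 2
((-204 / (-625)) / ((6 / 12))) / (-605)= -408 / 378125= -0.00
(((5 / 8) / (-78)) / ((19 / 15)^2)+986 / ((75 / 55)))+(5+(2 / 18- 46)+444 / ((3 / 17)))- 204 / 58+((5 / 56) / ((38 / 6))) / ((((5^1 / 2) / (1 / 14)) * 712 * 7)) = 38225150553596633 / 11965343382720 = 3194.66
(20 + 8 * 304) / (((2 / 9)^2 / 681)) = 33813693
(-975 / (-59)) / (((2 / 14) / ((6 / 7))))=5850 / 59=99.15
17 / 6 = 2.83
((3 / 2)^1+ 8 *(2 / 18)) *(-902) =-2154.78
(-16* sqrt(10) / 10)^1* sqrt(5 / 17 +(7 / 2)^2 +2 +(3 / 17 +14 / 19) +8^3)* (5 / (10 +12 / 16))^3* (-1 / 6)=1.95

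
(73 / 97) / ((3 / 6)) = 146 / 97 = 1.51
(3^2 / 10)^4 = 6561 / 10000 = 0.66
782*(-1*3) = -2346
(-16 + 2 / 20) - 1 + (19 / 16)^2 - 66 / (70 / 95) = -105.06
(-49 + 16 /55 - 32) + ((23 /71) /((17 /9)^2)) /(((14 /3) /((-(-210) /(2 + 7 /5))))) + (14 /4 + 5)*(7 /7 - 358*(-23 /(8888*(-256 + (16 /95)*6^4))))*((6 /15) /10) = -21994261679825549 /277790358630400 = -79.18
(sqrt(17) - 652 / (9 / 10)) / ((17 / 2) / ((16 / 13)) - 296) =2.49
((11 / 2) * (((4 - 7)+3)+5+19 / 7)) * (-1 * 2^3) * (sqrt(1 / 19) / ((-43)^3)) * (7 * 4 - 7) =7128 * sqrt(19) / 1510633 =0.02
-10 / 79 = -0.13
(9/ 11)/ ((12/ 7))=21/ 44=0.48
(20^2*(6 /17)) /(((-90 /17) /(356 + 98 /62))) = -295600 /31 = -9535.48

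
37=37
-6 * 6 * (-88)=3168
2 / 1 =2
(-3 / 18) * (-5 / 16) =5 / 96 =0.05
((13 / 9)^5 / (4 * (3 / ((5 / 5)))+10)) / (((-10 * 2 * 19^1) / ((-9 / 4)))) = 371293 / 219399840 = 0.00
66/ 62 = 1.06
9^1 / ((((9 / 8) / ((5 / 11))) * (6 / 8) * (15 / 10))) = 320 / 99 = 3.23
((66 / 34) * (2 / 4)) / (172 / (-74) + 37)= 1221 / 43622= 0.03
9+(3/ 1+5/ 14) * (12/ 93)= 2047/ 217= 9.43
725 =725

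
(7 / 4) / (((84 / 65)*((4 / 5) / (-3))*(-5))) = 65 / 64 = 1.02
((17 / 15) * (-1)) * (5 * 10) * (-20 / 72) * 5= 2125 / 27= 78.70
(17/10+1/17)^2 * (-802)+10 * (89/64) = -570381691/231200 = -2467.05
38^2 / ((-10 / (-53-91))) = 103968 / 5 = 20793.60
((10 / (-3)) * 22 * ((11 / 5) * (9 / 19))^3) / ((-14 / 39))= 231.19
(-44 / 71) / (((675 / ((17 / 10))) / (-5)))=374 / 47925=0.01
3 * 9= 27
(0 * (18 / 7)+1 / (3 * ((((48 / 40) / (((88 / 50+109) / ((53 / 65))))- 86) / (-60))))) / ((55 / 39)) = 155987 / 945824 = 0.16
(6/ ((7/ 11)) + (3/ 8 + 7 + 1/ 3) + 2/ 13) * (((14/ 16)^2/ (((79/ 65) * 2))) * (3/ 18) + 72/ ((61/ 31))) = 5121198619207/ 8082966528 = 633.58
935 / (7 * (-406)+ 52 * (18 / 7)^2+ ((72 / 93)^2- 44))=-44028215 / 119679702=-0.37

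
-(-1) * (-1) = -1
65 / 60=13 / 12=1.08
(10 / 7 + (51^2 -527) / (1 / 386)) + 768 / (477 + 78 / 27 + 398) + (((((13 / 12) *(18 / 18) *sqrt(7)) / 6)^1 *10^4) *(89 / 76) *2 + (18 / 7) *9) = 723125 *sqrt(7) / 171 + 44278200504 / 55307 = 811777.80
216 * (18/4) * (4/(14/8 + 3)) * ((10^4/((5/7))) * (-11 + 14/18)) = -2225664000/19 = -117140210.53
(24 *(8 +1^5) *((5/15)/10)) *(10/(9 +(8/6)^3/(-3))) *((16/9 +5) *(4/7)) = 158112/4655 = 33.97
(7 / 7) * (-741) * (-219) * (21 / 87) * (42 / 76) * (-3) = -3766581 / 58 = -64941.05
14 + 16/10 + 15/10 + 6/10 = 177/10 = 17.70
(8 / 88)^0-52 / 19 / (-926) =8823 / 8797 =1.00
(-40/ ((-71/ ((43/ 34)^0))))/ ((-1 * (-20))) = 2/ 71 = 0.03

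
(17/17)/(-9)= -1/9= -0.11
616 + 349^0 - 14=603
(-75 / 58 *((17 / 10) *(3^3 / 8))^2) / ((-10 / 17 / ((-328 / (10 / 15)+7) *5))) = -5211194535 / 29696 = -175484.73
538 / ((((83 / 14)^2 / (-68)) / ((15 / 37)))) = -421.97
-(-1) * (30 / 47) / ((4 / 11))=165 / 94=1.76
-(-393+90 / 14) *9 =3479.14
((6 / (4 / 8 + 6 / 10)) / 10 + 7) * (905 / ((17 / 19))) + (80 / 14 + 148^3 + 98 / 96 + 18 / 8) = 204168373657 / 62832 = 3249432.99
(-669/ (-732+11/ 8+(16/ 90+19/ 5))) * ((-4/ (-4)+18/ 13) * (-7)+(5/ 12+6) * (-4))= -132622560/ 3400709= -39.00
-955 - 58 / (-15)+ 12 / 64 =-228227 / 240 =-950.95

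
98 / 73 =1.34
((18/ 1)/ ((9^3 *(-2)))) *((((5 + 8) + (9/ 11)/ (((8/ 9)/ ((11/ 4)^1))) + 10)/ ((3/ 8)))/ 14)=-817/ 13608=-0.06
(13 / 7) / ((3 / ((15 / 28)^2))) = 0.18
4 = 4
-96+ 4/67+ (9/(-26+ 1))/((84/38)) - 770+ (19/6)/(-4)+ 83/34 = -4135373351/4783800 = -864.45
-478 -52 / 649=-310274 / 649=-478.08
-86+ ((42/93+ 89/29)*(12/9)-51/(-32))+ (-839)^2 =20248106169/28768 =703841.29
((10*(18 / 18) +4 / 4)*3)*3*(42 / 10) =2079 / 5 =415.80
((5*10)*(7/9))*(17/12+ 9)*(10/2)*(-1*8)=-437500/27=-16203.70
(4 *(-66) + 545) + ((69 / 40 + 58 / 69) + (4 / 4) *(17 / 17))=785401 / 2760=284.57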